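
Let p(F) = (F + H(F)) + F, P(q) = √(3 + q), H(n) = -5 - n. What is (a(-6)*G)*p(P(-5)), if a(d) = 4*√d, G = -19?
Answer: 152*√3 + 380*I*√6 ≈ 263.27 + 930.81*I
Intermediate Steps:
p(F) = -5 + F (p(F) = (F + (-5 - F)) + F = -5 + F)
(a(-6)*G)*p(P(-5)) = ((4*√(-6))*(-19))*(-5 + √(3 - 5)) = ((4*(I*√6))*(-19))*(-5 + √(-2)) = ((4*I*√6)*(-19))*(-5 + I*√2) = (-76*I*√6)*(-5 + I*√2) = -76*I*√6*(-5 + I*√2)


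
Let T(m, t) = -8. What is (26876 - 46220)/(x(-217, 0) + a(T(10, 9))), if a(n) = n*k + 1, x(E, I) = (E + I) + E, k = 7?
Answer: 6448/163 ≈ 39.558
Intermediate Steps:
x(E, I) = I + 2*E
a(n) = 1 + 7*n (a(n) = n*7 + 1 = 7*n + 1 = 1 + 7*n)
(26876 - 46220)/(x(-217, 0) + a(T(10, 9))) = (26876 - 46220)/((0 + 2*(-217)) + (1 + 7*(-8))) = -19344/((0 - 434) + (1 - 56)) = -19344/(-434 - 55) = -19344/(-489) = -19344*(-1/489) = 6448/163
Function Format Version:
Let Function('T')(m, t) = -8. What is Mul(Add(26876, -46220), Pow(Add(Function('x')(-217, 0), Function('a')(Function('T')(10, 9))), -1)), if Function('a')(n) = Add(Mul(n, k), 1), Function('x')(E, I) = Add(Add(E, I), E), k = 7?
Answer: Rational(6448, 163) ≈ 39.558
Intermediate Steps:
Function('x')(E, I) = Add(I, Mul(2, E))
Function('a')(n) = Add(1, Mul(7, n)) (Function('a')(n) = Add(Mul(n, 7), 1) = Add(Mul(7, n), 1) = Add(1, Mul(7, n)))
Mul(Add(26876, -46220), Pow(Add(Function('x')(-217, 0), Function('a')(Function('T')(10, 9))), -1)) = Mul(Add(26876, -46220), Pow(Add(Add(0, Mul(2, -217)), Add(1, Mul(7, -8))), -1)) = Mul(-19344, Pow(Add(Add(0, -434), Add(1, -56)), -1)) = Mul(-19344, Pow(Add(-434, -55), -1)) = Mul(-19344, Pow(-489, -1)) = Mul(-19344, Rational(-1, 489)) = Rational(6448, 163)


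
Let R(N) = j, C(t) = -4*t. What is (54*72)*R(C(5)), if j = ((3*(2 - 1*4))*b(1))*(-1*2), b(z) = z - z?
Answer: 0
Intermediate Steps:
b(z) = 0
j = 0 (j = ((3*(2 - 1*4))*0)*(-1*2) = ((3*(2 - 4))*0)*(-2) = ((3*(-2))*0)*(-2) = -6*0*(-2) = 0*(-2) = 0)
R(N) = 0
(54*72)*R(C(5)) = (54*72)*0 = 3888*0 = 0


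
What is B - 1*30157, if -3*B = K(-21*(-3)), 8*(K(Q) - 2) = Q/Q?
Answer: -723785/24 ≈ -30158.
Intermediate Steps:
K(Q) = 17/8 (K(Q) = 2 + (Q/Q)/8 = 2 + (1/8)*1 = 2 + 1/8 = 17/8)
B = -17/24 (B = -1/3*17/8 = -17/24 ≈ -0.70833)
B - 1*30157 = -17/24 - 1*30157 = -17/24 - 30157 = -723785/24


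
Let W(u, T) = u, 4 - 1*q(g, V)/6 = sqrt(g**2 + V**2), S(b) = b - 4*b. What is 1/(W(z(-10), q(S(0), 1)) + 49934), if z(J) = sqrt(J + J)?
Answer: 24967/1246702188 - I*sqrt(5)/1246702188 ≈ 2.0026e-5 - 1.7936e-9*I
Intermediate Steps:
S(b) = -3*b
q(g, V) = 24 - 6*sqrt(V**2 + g**2) (q(g, V) = 24 - 6*sqrt(g**2 + V**2) = 24 - 6*sqrt(V**2 + g**2))
z(J) = sqrt(2)*sqrt(J) (z(J) = sqrt(2*J) = sqrt(2)*sqrt(J))
1/(W(z(-10), q(S(0), 1)) + 49934) = 1/(sqrt(2)*sqrt(-10) + 49934) = 1/(sqrt(2)*(I*sqrt(10)) + 49934) = 1/(2*I*sqrt(5) + 49934) = 1/(49934 + 2*I*sqrt(5))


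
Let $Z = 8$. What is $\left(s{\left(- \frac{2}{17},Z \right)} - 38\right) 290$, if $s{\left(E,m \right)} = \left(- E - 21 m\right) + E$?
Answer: $-59740$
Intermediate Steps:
$s{\left(E,m \right)} = - 21 m$
$\left(s{\left(- \frac{2}{17},Z \right)} - 38\right) 290 = \left(\left(-21\right) 8 - 38\right) 290 = \left(-168 - 38\right) 290 = \left(-206\right) 290 = -59740$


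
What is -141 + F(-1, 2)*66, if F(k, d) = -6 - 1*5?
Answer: -867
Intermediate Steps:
F(k, d) = -11 (F(k, d) = -6 - 5 = -11)
-141 + F(-1, 2)*66 = -141 - 11*66 = -141 - 726 = -867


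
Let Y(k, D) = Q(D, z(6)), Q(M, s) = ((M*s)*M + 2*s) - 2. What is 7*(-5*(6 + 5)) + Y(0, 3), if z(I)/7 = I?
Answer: 75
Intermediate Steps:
z(I) = 7*I
Q(M, s) = -2 + 2*s + s*M² (Q(M, s) = (s*M² + 2*s) - 2 = (2*s + s*M²) - 2 = -2 + 2*s + s*M²)
Y(k, D) = 82 + 42*D² (Y(k, D) = -2 + 2*(7*6) + (7*6)*D² = -2 + 2*42 + 42*D² = -2 + 84 + 42*D² = 82 + 42*D²)
7*(-5*(6 + 5)) + Y(0, 3) = 7*(-5*(6 + 5)) + (82 + 42*3²) = 7*(-5*11) + (82 + 42*9) = 7*(-55) + (82 + 378) = -385 + 460 = 75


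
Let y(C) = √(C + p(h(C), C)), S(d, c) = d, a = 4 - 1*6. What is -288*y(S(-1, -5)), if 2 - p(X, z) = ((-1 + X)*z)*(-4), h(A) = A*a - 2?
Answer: -288*√5 ≈ -643.99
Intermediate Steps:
a = -2 (a = 4 - 6 = -2)
h(A) = -2 - 2*A (h(A) = A*(-2) - 2 = -2*A - 2 = -2 - 2*A)
p(X, z) = 2 + 4*z*(-1 + X) (p(X, z) = 2 - (-1 + X)*z*(-4) = 2 - z*(-1 + X)*(-4) = 2 - (-4)*z*(-1 + X) = 2 + 4*z*(-1 + X))
y(C) = √(2 - 3*C + 4*C*(-2 - 2*C)) (y(C) = √(C + (2 - 4*C + 4*(-2 - 2*C)*C)) = √(C + (2 - 4*C + 4*C*(-2 - 2*C))) = √(2 - 3*C + 4*C*(-2 - 2*C)))
-288*y(S(-1, -5)) = -288*√(2 - 11*(-1) - 8*(-1)²) = -288*√(2 + 11 - 8*1) = -288*√(2 + 11 - 8) = -288*√5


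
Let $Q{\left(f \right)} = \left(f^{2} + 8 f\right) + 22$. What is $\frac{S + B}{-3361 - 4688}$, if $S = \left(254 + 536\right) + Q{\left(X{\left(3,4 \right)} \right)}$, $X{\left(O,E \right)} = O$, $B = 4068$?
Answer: $- \frac{4913}{8049} \approx -0.61039$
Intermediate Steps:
$Q{\left(f \right)} = 22 + f^{2} + 8 f$
$S = 845$ ($S = \left(254 + 536\right) + \left(22 + 3^{2} + 8 \cdot 3\right) = 790 + \left(22 + 9 + 24\right) = 790 + 55 = 845$)
$\frac{S + B}{-3361 - 4688} = \frac{845 + 4068}{-3361 - 4688} = \frac{4913}{-8049} = 4913 \left(- \frac{1}{8049}\right) = - \frac{4913}{8049}$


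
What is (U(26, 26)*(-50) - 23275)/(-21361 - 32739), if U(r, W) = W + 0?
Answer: 983/2164 ≈ 0.45425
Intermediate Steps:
U(r, W) = W
(U(26, 26)*(-50) - 23275)/(-21361 - 32739) = (26*(-50) - 23275)/(-21361 - 32739) = (-1300 - 23275)/(-54100) = -24575*(-1/54100) = 983/2164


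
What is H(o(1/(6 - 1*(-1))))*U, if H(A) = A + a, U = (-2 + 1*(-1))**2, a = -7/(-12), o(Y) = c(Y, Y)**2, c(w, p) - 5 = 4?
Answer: 2937/4 ≈ 734.25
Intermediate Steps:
c(w, p) = 9 (c(w, p) = 5 + 4 = 9)
o(Y) = 81 (o(Y) = 9**2 = 81)
a = 7/12 (a = -7*(-1/12) = 7/12 ≈ 0.58333)
U = 9 (U = (-2 - 1)**2 = (-3)**2 = 9)
H(A) = 7/12 + A (H(A) = A + 7/12 = 7/12 + A)
H(o(1/(6 - 1*(-1))))*U = (7/12 + 81)*9 = (979/12)*9 = 2937/4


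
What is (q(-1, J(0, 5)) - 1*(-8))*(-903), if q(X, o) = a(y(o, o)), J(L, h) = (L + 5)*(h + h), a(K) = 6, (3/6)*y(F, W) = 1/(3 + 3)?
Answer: -12642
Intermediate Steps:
y(F, W) = ⅓ (y(F, W) = 2/(3 + 3) = 2/6 = 2*(⅙) = ⅓)
J(L, h) = 2*h*(5 + L) (J(L, h) = (5 + L)*(2*h) = 2*h*(5 + L))
q(X, o) = 6
(q(-1, J(0, 5)) - 1*(-8))*(-903) = (6 - 1*(-8))*(-903) = (6 + 8)*(-903) = 14*(-903) = -12642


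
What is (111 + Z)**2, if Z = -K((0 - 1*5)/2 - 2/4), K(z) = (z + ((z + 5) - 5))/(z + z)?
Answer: 12100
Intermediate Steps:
K(z) = 1 (K(z) = (z + ((5 + z) - 5))/((2*z)) = (z + z)*(1/(2*z)) = (2*z)*(1/(2*z)) = 1)
Z = -1 (Z = -1*1 = -1)
(111 + Z)**2 = (111 - 1)**2 = 110**2 = 12100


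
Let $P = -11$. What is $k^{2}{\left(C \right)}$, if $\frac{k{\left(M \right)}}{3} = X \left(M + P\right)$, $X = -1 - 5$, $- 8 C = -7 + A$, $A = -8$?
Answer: $\frac{431649}{16} \approx 26978.0$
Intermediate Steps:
$C = \frac{15}{8}$ ($C = - \frac{-7 - 8}{8} = \left(- \frac{1}{8}\right) \left(-15\right) = \frac{15}{8} \approx 1.875$)
$X = -6$ ($X = -1 - 5 = -6$)
$k{\left(M \right)} = 198 - 18 M$ ($k{\left(M \right)} = 3 \left(- 6 \left(M - 11\right)\right) = 3 \left(- 6 \left(-11 + M\right)\right) = 3 \left(66 - 6 M\right) = 198 - 18 M$)
$k^{2}{\left(C \right)} = \left(198 - \frac{135}{4}\right)^{2} = \left(\frac{657}{4}\right)^{2} = \frac{431649}{16}$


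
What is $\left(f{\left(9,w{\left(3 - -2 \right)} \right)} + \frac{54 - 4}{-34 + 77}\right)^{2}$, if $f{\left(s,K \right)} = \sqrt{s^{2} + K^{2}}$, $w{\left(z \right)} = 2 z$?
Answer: $\frac{337169}{1849} + \frac{100 \sqrt{181}}{43} \approx 213.64$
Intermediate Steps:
$f{\left(s,K \right)} = \sqrt{K^{2} + s^{2}}$
$\left(f{\left(9,w{\left(3 - -2 \right)} \right)} + \frac{54 - 4}{-34 + 77}\right)^{2} = \left(\sqrt{\left(2 \left(3 - -2\right)\right)^{2} + 9^{2}} + \frac{54 - 4}{-34 + 77}\right)^{2} = \left(\sqrt{\left(2 \left(3 + 2\right)\right)^{2} + 81} + \frac{50}{43}\right)^{2} = \left(\sqrt{\left(2 \cdot 5\right)^{2} + 81} + 50 \cdot \frac{1}{43}\right)^{2} = \left(\sqrt{10^{2} + 81} + \frac{50}{43}\right)^{2} = \left(\sqrt{100 + 81} + \frac{50}{43}\right)^{2} = \left(\sqrt{181} + \frac{50}{43}\right)^{2} = \left(\frac{50}{43} + \sqrt{181}\right)^{2}$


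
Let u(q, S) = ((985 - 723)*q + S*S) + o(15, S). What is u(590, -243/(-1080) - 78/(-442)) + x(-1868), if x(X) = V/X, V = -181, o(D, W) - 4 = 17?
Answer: 33384719349443/215940800 ≈ 1.5460e+5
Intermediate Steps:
o(D, W) = 21 (o(D, W) = 4 + 17 = 21)
u(q, S) = 21 + S² + 262*q (u(q, S) = ((985 - 723)*q + S*S) + 21 = (262*q + S²) + 21 = (S² + 262*q) + 21 = 21 + S² + 262*q)
x(X) = -181/X
u(590, -243/(-1080) - 78/(-442)) + x(-1868) = (21 + (-243/(-1080) - 78/(-442))² + 262*590) - 181/(-1868) = (21 + (-243*(-1/1080) - 78*(-1/442))² + 154580) - 181*(-1/1868) = (21 + (9/40 + 3/17)² + 154580) + 181/1868 = (21 + (273/680)² + 154580) + 181/1868 = (21 + 74529/462400 + 154580) + 181/1868 = 71487576929/462400 + 181/1868 = 33384719349443/215940800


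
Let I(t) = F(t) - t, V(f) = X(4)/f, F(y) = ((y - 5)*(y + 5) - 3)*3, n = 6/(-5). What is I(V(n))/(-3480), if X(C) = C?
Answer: 71/5220 ≈ 0.013602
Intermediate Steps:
n = -6/5 (n = 6*(-1/5) = -6/5 ≈ -1.2000)
F(y) = -9 + 3*(-5 + y)*(5 + y) (F(y) = ((-5 + y)*(5 + y) - 3)*3 = (-3 + (-5 + y)*(5 + y))*3 = -9 + 3*(-5 + y)*(5 + y))
V(f) = 4/f
I(t) = -84 - t + 3*t**2 (I(t) = (-84 + 3*t**2) - t = -84 - t + 3*t**2)
I(V(n))/(-3480) = (-84 - 4/(-6/5) + 3*(4/(-6/5))**2)/(-3480) = (-84 - 4*(-5)/6 + 3*(4*(-5/6))**2)*(-1/3480) = (-84 - 1*(-10/3) + 3*(-10/3)**2)*(-1/3480) = (-84 + 10/3 + 3*(100/9))*(-1/3480) = (-84 + 10/3 + 100/3)*(-1/3480) = -142/3*(-1/3480) = 71/5220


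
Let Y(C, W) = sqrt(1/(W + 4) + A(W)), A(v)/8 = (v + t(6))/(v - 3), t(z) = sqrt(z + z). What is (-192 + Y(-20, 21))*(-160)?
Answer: 30720 - 32*sqrt(2109 + 200*sqrt(3))/3 ≈ 30191.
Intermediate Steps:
t(z) = sqrt(2)*sqrt(z) (t(z) = sqrt(2*z) = sqrt(2)*sqrt(z))
A(v) = 8*(v + 2*sqrt(3))/(-3 + v) (A(v) = 8*((v + sqrt(2)*sqrt(6))/(v - 3)) = 8*((v + 2*sqrt(3))/(-3 + v)) = 8*(v + 2*sqrt(3))/(-3 + v))
Y(C, W) = sqrt(1/(4 + W) + 8*(W + 2*sqrt(3))/(-3 + W)) (Y(C, W) = sqrt(1/(W + 4) + 8*(W + 2*sqrt(3))/(-3 + W)) = sqrt(1/(4 + W) + 8*(W + 2*sqrt(3))/(-3 + W)))
(-192 + Y(-20, 21))*(-160) = (-192 + sqrt((-3 + 21 + 8*(4 + 21)*(21 + 2*sqrt(3)))/((-3 + 21)*(4 + 21))))*(-160) = (-192 + sqrt((-3 + 21 + 8*25*(21 + 2*sqrt(3)))/(18*25)))*(-160) = (-192 + sqrt((1/18)*(1/25)*(-3 + 21 + (4200 + 400*sqrt(3)))))*(-160) = (-192 + sqrt((1/18)*(1/25)*(4218 + 400*sqrt(3))))*(-160) = (-192 + sqrt(703/75 + 8*sqrt(3)/9))*(-160) = 30720 - 160*sqrt(703/75 + 8*sqrt(3)/9)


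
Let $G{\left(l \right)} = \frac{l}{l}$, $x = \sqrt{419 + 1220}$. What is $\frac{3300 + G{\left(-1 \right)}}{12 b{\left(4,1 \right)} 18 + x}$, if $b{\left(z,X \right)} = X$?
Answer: $\frac{713016}{45017} - \frac{3301 \sqrt{1639}}{45017} \approx 12.87$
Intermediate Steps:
$x = \sqrt{1639} \approx 40.485$
$G{\left(l \right)} = 1$
$\frac{3300 + G{\left(-1 \right)}}{12 b{\left(4,1 \right)} 18 + x} = \frac{3300 + 1}{12 \cdot 1 \cdot 18 + \sqrt{1639}} = \frac{3301}{12 \cdot 18 + \sqrt{1639}} = \frac{3301}{216 + \sqrt{1639}}$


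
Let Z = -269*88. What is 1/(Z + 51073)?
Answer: 1/27401 ≈ 3.6495e-5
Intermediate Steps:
Z = -23672
1/(Z + 51073) = 1/(-23672 + 51073) = 1/27401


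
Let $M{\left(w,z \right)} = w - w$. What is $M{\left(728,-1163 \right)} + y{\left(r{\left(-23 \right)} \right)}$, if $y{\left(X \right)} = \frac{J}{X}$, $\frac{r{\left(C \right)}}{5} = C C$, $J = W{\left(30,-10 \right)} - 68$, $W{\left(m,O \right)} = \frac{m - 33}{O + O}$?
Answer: $- \frac{59}{2300} \approx -0.025652$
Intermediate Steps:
$M{\left(w,z \right)} = 0$
$W{\left(m,O \right)} = \frac{-33 + m}{2 O}$
$J = - \frac{1357}{20}$ ($J = \frac{-33 + 30}{2 \left(-10\right)} - 68 = \frac{1}{2} \left(- \frac{1}{10}\right) \left(-3\right) - 68 = \frac{3}{20} - 68 = - \frac{1357}{20} \approx -67.85$)
$r{\left(C \right)} = 5 C^{2}$ ($r{\left(C \right)} = 5 C C = 5 C^{2}$)
$y{\left(X \right)} = - \frac{1357}{20 X}$
$M{\left(728,-1163 \right)} + y{\left(r{\left(-23 \right)} \right)} = 0 - \frac{1357}{20 \cdot 5 \left(-23\right)^{2}} = 0 - \frac{1357}{20 \cdot 5 \cdot 529} = 0 - \frac{1357}{20 \cdot 2645} = 0 - \frac{59}{2300} = - \frac{59}{2300}$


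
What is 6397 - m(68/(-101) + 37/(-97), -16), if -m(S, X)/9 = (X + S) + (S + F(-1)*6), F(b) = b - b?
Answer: 61074647/9797 ≈ 6234.0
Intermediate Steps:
F(b) = 0
m(S, X) = -18*S - 9*X (m(S, X) = -9*((X + S) + (S + 0*6)) = -9*((S + X) + (S + 0)) = -9*((S + X) + S) = -9*(X + 2*S) = -18*S - 9*X)
6397 - m(68/(-101) + 37/(-97), -16) = 6397 - (-18*(68/(-101) + 37/(-97)) - 9*(-16)) = 6397 - (-18*(68*(-1/101) + 37*(-1/97)) + 144) = 6397 - (-18*(-68/101 - 37/97) + 144) = 6397 - (-18*(-10333/9797) + 144) = 6397 - (185994/9797 + 144) = 6397 - 1*1596762/9797 = 6397 - 1596762/9797 = 61074647/9797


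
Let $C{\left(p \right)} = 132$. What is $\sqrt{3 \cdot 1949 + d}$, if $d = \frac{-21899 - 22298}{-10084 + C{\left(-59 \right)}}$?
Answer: $\frac{\sqrt{36221262502}}{2488} \approx 76.495$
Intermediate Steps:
$d = \frac{44197}{9952}$ ($d = \frac{-21899 - 22298}{-10084 + 132} = - \frac{44197}{-9952} = \left(-44197\right) \left(- \frac{1}{9952}\right) = \frac{44197}{9952} \approx 4.441$)
$\sqrt{3 \cdot 1949 + d} = \sqrt{3 \cdot 1949 + \frac{44197}{9952}} = \sqrt{5847 + \frac{44197}{9952}} = \sqrt{\frac{58233541}{9952}} = \frac{\sqrt{36221262502}}{2488}$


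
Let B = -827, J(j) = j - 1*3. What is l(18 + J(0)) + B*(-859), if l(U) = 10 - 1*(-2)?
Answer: 710405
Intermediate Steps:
J(j) = -3 + j (J(j) = j - 3 = -3 + j)
l(U) = 12 (l(U) = 10 + 2 = 12)
l(18 + J(0)) + B*(-859) = 12 - 827*(-859) = 12 + 710393 = 710405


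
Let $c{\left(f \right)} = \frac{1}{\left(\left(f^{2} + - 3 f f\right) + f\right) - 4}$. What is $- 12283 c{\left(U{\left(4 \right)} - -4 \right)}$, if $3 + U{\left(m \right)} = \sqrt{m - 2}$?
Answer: $\frac{12283}{7} - \frac{12283 \sqrt{2}}{21} \approx 927.53$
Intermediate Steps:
$U{\left(m \right)} = -3 + \sqrt{-2 + m}$ ($U{\left(m \right)} = -3 + \sqrt{m - 2} = -3 + \sqrt{-2 + m}$)
$c{\left(f \right)} = \frac{1}{-4 + f - 2 f^{2}}$ ($c{\left(f \right)} = \frac{1}{\left(\left(f^{2} - 3 f^{2}\right) + f\right) - 4} = \frac{1}{\left(- 2 f^{2} + f\right) - 4} = \frac{1}{\left(f - 2 f^{2}\right) - 4} = \frac{1}{-4 + f - 2 f^{2}}$)
$- 12283 c{\left(U{\left(4 \right)} - -4 \right)} = - 12283 \left(- \frac{1}{4 - \left(\left(-3 + \sqrt{-2 + 4}\right) - -4\right) + 2 \left(\left(-3 + \sqrt{-2 + 4}\right) - -4\right)^{2}}\right) = - 12283 \left(- \frac{1}{4 - \left(\left(-3 + \sqrt{2}\right) + 4\right) + 2 \left(\left(-3 + \sqrt{2}\right) + 4\right)^{2}}\right) = - 12283 \left(- \frac{1}{4 - \left(1 + \sqrt{2}\right) + 2 \left(1 + \sqrt{2}\right)^{2}}\right) = - 12283 \left(- \frac{1}{3 - \sqrt{2} + 2 \left(1 + \sqrt{2}\right)^{2}}\right) = \frac{12283}{3 - \sqrt{2} + 2 \left(1 + \sqrt{2}\right)^{2}}$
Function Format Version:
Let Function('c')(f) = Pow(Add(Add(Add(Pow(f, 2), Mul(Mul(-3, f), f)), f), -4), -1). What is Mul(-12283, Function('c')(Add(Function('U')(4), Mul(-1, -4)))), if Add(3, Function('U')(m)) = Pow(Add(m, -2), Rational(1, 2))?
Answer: Add(Rational(12283, 7), Mul(Rational(-12283, 21), Pow(2, Rational(1, 2)))) ≈ 927.53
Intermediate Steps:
Function('U')(m) = Add(-3, Pow(Add(-2, m), Rational(1, 2))) (Function('U')(m) = Add(-3, Pow(Add(m, -2), Rational(1, 2))) = Add(-3, Pow(Add(-2, m), Rational(1, 2))))
Function('c')(f) = Pow(Add(-4, f, Mul(-2, Pow(f, 2))), -1) (Function('c')(f) = Pow(Add(Add(Add(Pow(f, 2), Mul(-3, Pow(f, 2))), f), -4), -1) = Pow(Add(Add(Mul(-2, Pow(f, 2)), f), -4), -1) = Pow(Add(Add(f, Mul(-2, Pow(f, 2))), -4), -1) = Pow(Add(-4, f, Mul(-2, Pow(f, 2))), -1))
Mul(-12283, Function('c')(Add(Function('U')(4), Mul(-1, -4)))) = Mul(-12283, Mul(-1, Pow(Add(4, Mul(-1, Add(Add(-3, Pow(Add(-2, 4), Rational(1, 2))), Mul(-1, -4))), Mul(2, Pow(Add(Add(-3, Pow(Add(-2, 4), Rational(1, 2))), Mul(-1, -4)), 2))), -1))) = Mul(-12283, Mul(-1, Pow(Add(4, Mul(-1, Add(Add(-3, Pow(2, Rational(1, 2))), 4)), Mul(2, Pow(Add(Add(-3, Pow(2, Rational(1, 2))), 4), 2))), -1))) = Mul(-12283, Mul(-1, Pow(Add(4, Mul(-1, Add(1, Pow(2, Rational(1, 2)))), Mul(2, Pow(Add(1, Pow(2, Rational(1, 2))), 2))), -1))) = Mul(-12283, Mul(-1, Pow(Add(4, Add(-1, Mul(-1, Pow(2, Rational(1, 2)))), Mul(2, Pow(Add(1, Pow(2, Rational(1, 2))), 2))), -1))) = Mul(-12283, Mul(-1, Pow(Add(3, Mul(-1, Pow(2, Rational(1, 2))), Mul(2, Pow(Add(1, Pow(2, Rational(1, 2))), 2))), -1))) = Mul(12283, Pow(Add(3, Mul(-1, Pow(2, Rational(1, 2))), Mul(2, Pow(Add(1, Pow(2, Rational(1, 2))), 2))), -1))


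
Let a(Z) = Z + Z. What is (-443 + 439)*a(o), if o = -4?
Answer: 32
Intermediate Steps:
a(Z) = 2*Z
(-443 + 439)*a(o) = (-443 + 439)*(2*(-4)) = -4*(-8) = 32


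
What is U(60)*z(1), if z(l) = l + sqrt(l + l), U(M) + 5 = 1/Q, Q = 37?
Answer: -184/37 - 184*sqrt(2)/37 ≈ -12.006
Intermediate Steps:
U(M) = -184/37 (U(M) = -5 + 1/37 = -184/37)
z(l) = l + sqrt(2)*sqrt(l) (z(l) = l + sqrt(2*l) = l + sqrt(2)*sqrt(l))
U(60)*z(1) = -184*(1 + sqrt(2)*sqrt(1))/37 = -184*(1 + sqrt(2)*1)/37 = -184*(1 + sqrt(2))/37 = -184/37 - 184*sqrt(2)/37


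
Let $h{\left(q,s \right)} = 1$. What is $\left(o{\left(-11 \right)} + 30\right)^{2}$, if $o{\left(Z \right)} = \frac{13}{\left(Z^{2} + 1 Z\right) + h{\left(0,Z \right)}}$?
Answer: $\frac{11175649}{12321} \approx 907.04$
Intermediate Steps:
$o{\left(Z \right)} = \frac{13}{1 + Z + Z^{2}}$ ($o{\left(Z \right)} = \frac{13}{\left(Z^{2} + 1 Z\right) + 1} = \frac{13}{\left(Z^{2} + Z\right) + 1} = \frac{13}{\left(Z + Z^{2}\right) + 1} = \frac{13}{1 + Z + Z^{2}}$)
$\left(o{\left(-11 \right)} + 30\right)^{2} = \left(\frac{13}{1 - 11 + \left(-11\right)^{2}} + 30\right)^{2} = \left(\frac{13}{1 - 11 + 121} + 30\right)^{2} = \left(\frac{13}{111} + 30\right)^{2} = \left(\frac{3343}{111}\right)^{2} = \frac{11175649}{12321}$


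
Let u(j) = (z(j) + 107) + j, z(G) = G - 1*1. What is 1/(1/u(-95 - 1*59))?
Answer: -202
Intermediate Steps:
z(G) = -1 + G (z(G) = G - 1 = -1 + G)
u(j) = 106 + 2*j (u(j) = ((-1 + j) + 107) + j = (106 + j) + j = 106 + 2*j)
1/(1/u(-95 - 1*59)) = 1/(1/(106 + 2*(-95 - 1*59))) = 1/(1/(106 + 2*(-95 - 59))) = 1/(1/(106 + 2*(-154))) = 1/(1/(106 - 308)) = 1/(1/(-202)) = 1/(-1/202) = -202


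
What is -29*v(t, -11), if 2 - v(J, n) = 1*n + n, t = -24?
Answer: -696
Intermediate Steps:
v(J, n) = 2 - 2*n (v(J, n) = 2 - (1*n + n) = 2 - (n + n) = 2 - 2*n)
-29*v(t, -11) = -29*(2 - 2*(-11)) = -29*(2 + 22) = -29*24 = -696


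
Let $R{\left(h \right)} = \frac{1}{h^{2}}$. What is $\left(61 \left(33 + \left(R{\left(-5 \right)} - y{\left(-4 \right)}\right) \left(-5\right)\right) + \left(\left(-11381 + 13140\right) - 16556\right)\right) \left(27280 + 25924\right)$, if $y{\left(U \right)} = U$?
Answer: $- \frac{3728589524}{5} \approx -7.4572 \cdot 10^{8}$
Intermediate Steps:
$R{\left(h \right)} = \frac{1}{h^{2}}$
$\left(61 \left(33 + \left(R{\left(-5 \right)} - y{\left(-4 \right)}\right) \left(-5\right)\right) + \left(\left(-11381 + 13140\right) - 16556\right)\right) \left(27280 + 25924\right) = \left(61 \left(33 + \left(\frac{1}{25} - -4\right) \left(-5\right)\right) + \left(\left(-11381 + 13140\right) - 16556\right)\right) \left(27280 + 25924\right) = \left(61 \left(33 + \left(\frac{1}{25} + 4\right) \left(-5\right)\right) + \left(1759 - 16556\right)\right) 53204 = \left(61 \left(33 + \frac{101}{25} \left(-5\right)\right) - 14797\right) 53204 = \left(61 \left(33 - \frac{101}{5}\right) - 14797\right) 53204 = \left(61 \cdot \frac{64}{5} - 14797\right) 53204 = \left(\frac{3904}{5} - 14797\right) 53204 = \left(- \frac{70081}{5}\right) 53204 = - \frac{3728589524}{5}$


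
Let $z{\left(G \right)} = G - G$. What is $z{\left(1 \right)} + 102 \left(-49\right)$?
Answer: $-4998$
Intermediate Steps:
$z{\left(G \right)} = 0$
$z{\left(1 \right)} + 102 \left(-49\right) = 0 + 102 \left(-49\right) = 0 - 4998 = -4998$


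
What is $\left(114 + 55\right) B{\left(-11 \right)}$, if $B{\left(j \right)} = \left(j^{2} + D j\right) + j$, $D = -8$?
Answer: $33462$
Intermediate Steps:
$B{\left(j \right)} = j^{2} - 7 j$ ($B{\left(j \right)} = \left(j^{2} - 8 j\right) + j = j^{2} - 7 j$)
$\left(114 + 55\right) B{\left(-11 \right)} = \left(114 + 55\right) \left(- 11 \left(-7 - 11\right)\right) = 169 \left(\left(-11\right) \left(-18\right)\right) = 169 \cdot 198 = 33462$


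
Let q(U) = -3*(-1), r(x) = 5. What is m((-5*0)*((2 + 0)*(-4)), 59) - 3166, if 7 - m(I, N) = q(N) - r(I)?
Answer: -3157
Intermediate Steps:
q(U) = 3
m(I, N) = 9 (m(I, N) = 7 - (3 - 1*5) = 7 - (3 - 5) = 7 - 1*(-2) = 7 + 2 = 9)
m((-5*0)*((2 + 0)*(-4)), 59) - 3166 = 9 - 3166 = -3157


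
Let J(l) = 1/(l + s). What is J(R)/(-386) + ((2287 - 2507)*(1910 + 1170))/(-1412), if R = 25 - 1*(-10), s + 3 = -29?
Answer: 196164847/408774 ≈ 479.89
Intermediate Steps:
s = -32 (s = -3 - 29 = -32)
R = 35 (R = 25 + 10 = 35)
J(l) = 1/(-32 + l) (J(l) = 1/(l - 32) = 1/(-32 + l))
J(R)/(-386) + ((2287 - 2507)*(1910 + 1170))/(-1412) = 1/((-32 + 35)*(-386)) + ((2287 - 2507)*(1910 + 1170))/(-1412) = -1/386/3 - 220*3080*(-1/1412) = (⅓)*(-1/386) - 677600*(-1/1412) = -1/1158 + 169400/353 = 196164847/408774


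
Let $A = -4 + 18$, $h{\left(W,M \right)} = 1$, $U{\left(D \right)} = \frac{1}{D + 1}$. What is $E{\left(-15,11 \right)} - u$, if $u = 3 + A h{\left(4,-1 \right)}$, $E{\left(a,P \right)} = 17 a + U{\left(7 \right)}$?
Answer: $- \frac{2175}{8} \approx -271.88$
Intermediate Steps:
$U{\left(D \right)} = \frac{1}{1 + D}$
$E{\left(a,P \right)} = \frac{1}{8} + 17 a$ ($E{\left(a,P \right)} = 17 a + \frac{1}{1 + 7} = 17 a + \frac{1}{8} = \frac{1}{8} + 17 a$)
$A = 14$
$u = 17$ ($u = 3 + 14 \cdot 1 = 3 + 14 = 17$)
$E{\left(-15,11 \right)} - u = \left(\frac{1}{8} + 17 \left(-15\right)\right) - 17 = \left(\frac{1}{8} - 255\right) - 17 = - \frac{2039}{8} - 17 = - \frac{2175}{8}$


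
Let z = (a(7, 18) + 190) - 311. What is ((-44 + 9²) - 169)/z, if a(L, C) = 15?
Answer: 66/53 ≈ 1.2453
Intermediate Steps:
z = -106 (z = (15 + 190) - 311 = 205 - 311 = -106)
((-44 + 9²) - 169)/z = ((-44 + 9²) - 169)/(-106) = ((-44 + 81) - 169)*(-1/106) = (37 - 169)*(-1/106) = -132*(-1/106) = 66/53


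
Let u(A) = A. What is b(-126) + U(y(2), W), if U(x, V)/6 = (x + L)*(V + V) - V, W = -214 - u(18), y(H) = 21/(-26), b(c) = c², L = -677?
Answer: 24755700/13 ≈ 1.9043e+6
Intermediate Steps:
y(H) = -21/26 (y(H) = 21*(-1/26) = -21/26)
W = -232 (W = -214 - 1*18 = -214 - 18 = -232)
U(x, V) = -6*V + 12*V*(-677 + x) (U(x, V) = 6*((x - 677)*(V + V) - V) = 6*((-677 + x)*(2*V) - V) = 6*(2*V*(-677 + x) - V) = 6*(-V + 2*V*(-677 + x)) = -6*V + 12*V*(-677 + x))
b(-126) + U(y(2), W) = (-126)² + 6*(-232)*(-1355 + 2*(-21/26)) = 15876 + 6*(-232)*(-1355 - 21/13) = 15876 + 6*(-232)*(-17636/13) = 15876 + 24549312/13 = 24755700/13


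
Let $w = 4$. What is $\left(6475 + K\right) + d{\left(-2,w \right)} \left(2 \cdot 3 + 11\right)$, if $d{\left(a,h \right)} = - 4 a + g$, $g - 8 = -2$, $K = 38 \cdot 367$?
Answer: $20659$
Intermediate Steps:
$K = 13946$
$g = 6$ ($g = 8 - 2 = 6$)
$d{\left(a,h \right)} = 6 - 4 a$ ($d{\left(a,h \right)} = - 4 a + 6 = 6 - 4 a$)
$\left(6475 + K\right) + d{\left(-2,w \right)} \left(2 \cdot 3 + 11\right) = \left(6475 + 13946\right) + \left(6 - -8\right) \left(2 \cdot 3 + 11\right) = 20421 + \left(6 + 8\right) \left(6 + 11\right) = 20421 + 14 \cdot 17 = 20421 + 238 = 20659$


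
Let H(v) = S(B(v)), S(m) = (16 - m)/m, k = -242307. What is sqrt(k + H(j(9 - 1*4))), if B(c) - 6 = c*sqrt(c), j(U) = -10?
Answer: 2*sqrt((-181729 + 302885*I*sqrt(10))/(3 - 5*I*sqrt(10))) ≈ 0.00049607 + 492.25*I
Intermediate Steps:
B(c) = 6 + c**(3/2) (B(c) = 6 + c*sqrt(c) = 6 + c**(3/2))
S(m) = (16 - m)/m
H(v) = (10 - v**(3/2))/(6 + v**(3/2)) (H(v) = (16 - (6 + v**(3/2)))/(6 + v**(3/2)) = (16 + (-6 - v**(3/2)))/(6 + v**(3/2)) = (10 - v**(3/2))/(6 + v**(3/2)))
sqrt(k + H(j(9 - 1*4))) = sqrt(-242307 + (10 - (-10)**(3/2))/(6 + (-10)**(3/2))) = sqrt(-242307 + (10 - (-10)*I*sqrt(10))/(6 - 10*I*sqrt(10))) = sqrt(-242307 + (10 + 10*I*sqrt(10))/(6 - 10*I*sqrt(10)))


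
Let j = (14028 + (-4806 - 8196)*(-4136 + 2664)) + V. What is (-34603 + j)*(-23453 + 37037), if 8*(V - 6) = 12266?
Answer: 259724833668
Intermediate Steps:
V = 6157/4 (V = 6 + (⅛)*12266 = 6 + 6133/4 = 6157/4 ≈ 1539.3)
j = 76618045/4 (j = (14028 + (-4806 - 8196)*(-4136 + 2664)) + 6157/4 = (14028 - 13002*(-1472)) + 6157/4 = (14028 + 19138944) + 6157/4 = 19152972 + 6157/4 = 76618045/4 ≈ 1.9154e+7)
(-34603 + j)*(-23453 + 37037) = (-34603 + 76618045/4)*(-23453 + 37037) = (76479633/4)*13584 = 259724833668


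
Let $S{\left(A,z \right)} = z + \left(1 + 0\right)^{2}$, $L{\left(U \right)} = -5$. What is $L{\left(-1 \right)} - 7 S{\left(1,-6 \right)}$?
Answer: $30$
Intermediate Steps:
$S{\left(A,z \right)} = 1 + z$ ($S{\left(A,z \right)} = z + 1^{2} = z + 1 = 1 + z$)
$L{\left(-1 \right)} - 7 S{\left(1,-6 \right)} = -5 - 7 \left(1 - 6\right) = -5 - -35 = -5 + 35 = 30$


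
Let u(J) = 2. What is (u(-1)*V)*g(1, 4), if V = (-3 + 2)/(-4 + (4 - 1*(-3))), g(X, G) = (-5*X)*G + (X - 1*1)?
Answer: 40/3 ≈ 13.333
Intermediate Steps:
g(X, G) = -1 + X - 5*G*X (g(X, G) = -5*G*X + (X - 1) = -5*G*X + (-1 + X) = -1 + X - 5*G*X)
V = -⅓ (V = -1/(-4 + (4 + 3)) = -1/(-4 + 7) = -1/3 = -1*⅓ = -⅓ ≈ -0.33333)
(u(-1)*V)*g(1, 4) = (2*(-⅓))*(-1 + 1 - 5*4*1) = -2*(-1 + 1 - 20)/3 = -⅔*(-20) = 40/3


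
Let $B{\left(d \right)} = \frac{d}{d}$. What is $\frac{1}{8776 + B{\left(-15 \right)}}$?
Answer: $\frac{1}{8777} \approx 0.00011393$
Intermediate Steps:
$B{\left(d \right)} = 1$
$\frac{1}{8776 + B{\left(-15 \right)}} = \frac{1}{8776 + 1} = \frac{1}{8777}$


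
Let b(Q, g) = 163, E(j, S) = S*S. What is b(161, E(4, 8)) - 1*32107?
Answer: -31944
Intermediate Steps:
E(j, S) = S²
b(161, E(4, 8)) - 1*32107 = 163 - 1*32107 = 163 - 32107 = -31944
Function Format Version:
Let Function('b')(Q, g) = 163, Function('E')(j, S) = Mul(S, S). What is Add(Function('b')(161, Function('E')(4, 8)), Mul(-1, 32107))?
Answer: -31944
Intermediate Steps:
Function('E')(j, S) = Pow(S, 2)
Add(Function('b')(161, Function('E')(4, 8)), Mul(-1, 32107)) = Add(163, Mul(-1, 32107)) = Add(163, -32107) = -31944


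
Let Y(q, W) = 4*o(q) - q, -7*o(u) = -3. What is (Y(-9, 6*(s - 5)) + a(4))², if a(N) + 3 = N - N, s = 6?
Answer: 2916/49 ≈ 59.510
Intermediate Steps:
o(u) = 3/7 (o(u) = -⅐*(-3) = 3/7)
Y(q, W) = 12/7 - q (Y(q, W) = 4*(3/7) - q = 12/7 - q)
a(N) = -3 (a(N) = -3 + (N - N) = -3 + 0 = -3)
(Y(-9, 6*(s - 5)) + a(4))² = ((12/7 - 1*(-9)) - 3)² = ((12/7 + 9) - 3)² = (75/7 - 3)² = (54/7)² = 2916/49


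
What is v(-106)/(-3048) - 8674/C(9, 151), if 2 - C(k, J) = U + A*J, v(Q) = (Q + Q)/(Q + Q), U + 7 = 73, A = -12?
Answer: -6610025/1331976 ≈ -4.9626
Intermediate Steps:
U = 66 (U = -7 + 73 = 66)
v(Q) = 1 (v(Q) = (2*Q)/((2*Q)) = (2*Q)*(1/(2*Q)) = 1)
C(k, J) = -64 + 12*J (C(k, J) = 2 - (66 - 12*J) = 2 + (-66 + 12*J) = -64 + 12*J)
v(-106)/(-3048) - 8674/C(9, 151) = 1/(-3048) - 8674/(-64 + 12*151) = 1*(-1/3048) - 8674/(-64 + 1812) = -1/3048 - 8674/1748 = -1/3048 - 8674*1/1748 = -1/3048 - 4337/874 = -6610025/1331976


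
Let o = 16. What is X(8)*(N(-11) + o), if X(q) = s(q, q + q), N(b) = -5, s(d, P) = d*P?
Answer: 1408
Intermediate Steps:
s(d, P) = P*d
X(q) = 2*q² (X(q) = (q + q)*q = (2*q)*q = 2*q²)
X(8)*(N(-11) + o) = (2*8²)*(-5 + 16) = (2*64)*11 = 128*11 = 1408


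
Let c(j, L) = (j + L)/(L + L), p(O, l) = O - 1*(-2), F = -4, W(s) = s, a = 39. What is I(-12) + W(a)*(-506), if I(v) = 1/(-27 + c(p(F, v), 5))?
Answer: -5268988/267 ≈ -19734.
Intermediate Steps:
p(O, l) = 2 + O (p(O, l) = O + 2 = 2 + O)
c(j, L) = (L + j)/(2*L) (c(j, L) = (L + j)/((2*L)) = (L + j)*(1/(2*L)) = (L + j)/(2*L))
I(v) = -10/267 (I(v) = 1/(-27 + (½)*(5 + (2 - 4))/5) = 1/(-27 + (½)*(⅕)*(5 - 2)) = 1/(-27 + (½)*(⅕)*3) = 1/(-27 + 3/10) = 1/(-267/10) = -10/267)
I(-12) + W(a)*(-506) = -10/267 + 39*(-506) = -10/267 - 19734 = -5268988/267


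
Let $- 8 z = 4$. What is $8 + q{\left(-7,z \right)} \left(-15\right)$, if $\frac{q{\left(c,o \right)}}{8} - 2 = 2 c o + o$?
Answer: $-1012$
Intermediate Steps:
$z = - \frac{1}{2}$ ($z = \left(- \frac{1}{8}\right) 4 = - \frac{1}{2} \approx -0.5$)
$q{\left(c,o \right)} = 16 + 8 o + 16 c o$ ($q{\left(c,o \right)} = 16 + 8 \left(2 c o + o\right) = 16 + 8 \left(o + 2 c o\right) = 16 + \left(8 o + 16 c o\right) = 16 + 8 o + 16 c o$)
$8 + q{\left(-7,z \right)} \left(-15\right) = 8 + \left(16 + 8 \left(- \frac{1}{2}\right) + 16 \left(-7\right) \left(- \frac{1}{2}\right)\right) \left(-15\right) = 8 + \left(16 - 4 + 56\right) \left(-15\right) = 8 + 68 \left(-15\right) = 8 - 1020 = -1012$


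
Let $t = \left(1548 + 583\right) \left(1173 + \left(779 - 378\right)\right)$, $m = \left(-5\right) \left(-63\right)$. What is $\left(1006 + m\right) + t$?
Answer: $3355515$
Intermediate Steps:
$m = 315$
$t = 3354194$ ($t = 2131 \left(1173 + 401\right) = 2131 \cdot 1574 = 3354194$)
$\left(1006 + m\right) + t = \left(1006 + 315\right) + 3354194 = 1321 + 3354194 = 3355515$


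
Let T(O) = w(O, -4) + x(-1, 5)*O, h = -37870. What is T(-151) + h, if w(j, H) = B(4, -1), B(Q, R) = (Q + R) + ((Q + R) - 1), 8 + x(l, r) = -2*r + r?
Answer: -35902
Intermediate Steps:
x(l, r) = -8 - r (x(l, r) = -8 + (-2*r + r) = -8 - r)
B(Q, R) = -1 + 2*Q + 2*R (B(Q, R) = (Q + R) + (-1 + Q + R) = -1 + 2*Q + 2*R)
w(j, H) = 5 (w(j, H) = -1 + 2*4 + 2*(-1) = -1 + 8 - 2 = 5)
T(O) = 5 - 13*O (T(O) = 5 + (-8 - 1*5)*O = 5 + (-8 - 5)*O = 5 - 13*O)
T(-151) + h = (5 - 13*(-151)) - 37870 = (5 + 1963) - 37870 = 1968 - 37870 = -35902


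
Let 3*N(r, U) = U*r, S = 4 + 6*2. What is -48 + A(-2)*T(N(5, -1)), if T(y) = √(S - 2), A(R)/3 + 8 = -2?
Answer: -48 - 30*√14 ≈ -160.25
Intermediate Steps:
S = 16 (S = 4 + 12 = 16)
N(r, U) = U*r/3 (N(r, U) = (U*r)/3 = U*r/3)
A(R) = -30 (A(R) = -24 + 3*(-2) = -24 - 6 = -30)
T(y) = √14 (T(y) = √(16 - 2) = √14)
-48 + A(-2)*T(N(5, -1)) = -48 - 30*√14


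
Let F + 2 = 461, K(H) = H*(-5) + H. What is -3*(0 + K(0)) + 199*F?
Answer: 91341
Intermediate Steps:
K(H) = -4*H (K(H) = -5*H + H = -4*H)
F = 459 (F = -2 + 461 = 459)
-3*(0 + K(0)) + 199*F = -3*(0 - 4*0) + 199*459 = -3*(0 + 0) + 91341 = -3*0 + 91341 = 0 + 91341 = 91341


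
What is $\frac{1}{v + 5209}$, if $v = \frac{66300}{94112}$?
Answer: $\frac{1384}{7210231} \approx 0.00019195$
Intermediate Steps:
$v = \frac{975}{1384}$ ($v = 66300 \cdot \frac{1}{94112} = \frac{975}{1384} \approx 0.70448$)
$\frac{1}{v + 5209} = \frac{1}{\frac{975}{1384} + 5209} = \frac{1}{\frac{7210231}{1384}} = \frac{1384}{7210231}$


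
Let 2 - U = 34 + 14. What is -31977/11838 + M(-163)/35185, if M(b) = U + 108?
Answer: -12090073/4478710 ≈ -2.6995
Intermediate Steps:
U = -46 (U = 2 - (34 + 14) = 2 - 1*48 = 2 - 48 = -46)
M(b) = 62 (M(b) = -46 + 108 = 62)
-31977/11838 + M(-163)/35185 = -31977/11838 + 62/35185 = -31977*1/11838 + 62*(1/35185) = -10659/3946 + 2/1135 = -12090073/4478710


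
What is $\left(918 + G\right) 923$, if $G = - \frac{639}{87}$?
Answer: $\frac{24375507}{29} \approx 8.4054 \cdot 10^{5}$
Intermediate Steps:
$G = - \frac{213}{29}$ ($G = \left(-639\right) \frac{1}{87} = - \frac{213}{29} \approx -7.3448$)
$\left(918 + G\right) 923 = \left(918 - \frac{213}{29}\right) 923 = \frac{26409}{29} \cdot 923 = \frac{24375507}{29}$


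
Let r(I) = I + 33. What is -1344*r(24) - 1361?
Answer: -77969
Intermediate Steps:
r(I) = 33 + I
-1344*r(24) - 1361 = -1344*(33 + 24) - 1361 = -1344*57 - 1361 = -76608 - 1361 = -77969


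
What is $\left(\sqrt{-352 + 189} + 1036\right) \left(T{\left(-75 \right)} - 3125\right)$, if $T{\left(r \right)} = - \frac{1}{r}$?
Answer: $- \frac{242811464}{75} - \frac{234374 i \sqrt{163}}{75} \approx -3.2375 \cdot 10^{6} - 39897.0 i$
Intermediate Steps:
$T{\left(r \right)} = - \frac{1}{r}$
$\left(\sqrt{-352 + 189} + 1036\right) \left(T{\left(-75 \right)} - 3125\right) = \left(\sqrt{-352 + 189} + 1036\right) \left(- \frac{1}{-75} - 3125\right) = \left(\sqrt{-163} + 1036\right) \left(\left(-1\right) \left(- \frac{1}{75}\right) - 3125\right) = \left(i \sqrt{163} + 1036\right) \left(\frac{1}{75} - 3125\right) = \left(1036 + i \sqrt{163}\right) \left(- \frac{234374}{75}\right) = - \frac{242811464}{75} - \frac{234374 i \sqrt{163}}{75}$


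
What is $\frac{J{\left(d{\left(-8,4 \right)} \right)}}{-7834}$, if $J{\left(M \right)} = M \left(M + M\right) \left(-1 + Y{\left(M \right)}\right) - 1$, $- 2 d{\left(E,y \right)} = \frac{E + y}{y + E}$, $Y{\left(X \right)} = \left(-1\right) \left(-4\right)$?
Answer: $- \frac{1}{15668} \approx -6.3824 \cdot 10^{-5}$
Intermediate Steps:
$Y{\left(X \right)} = 4$
$d{\left(E,y \right)} = - \frac{1}{2}$ ($d{\left(E,y \right)} = - \frac{\left(E + y\right) \frac{1}{y + E}}{2} = - \frac{\left(E + y\right) \frac{1}{E + y}}{2} = \left(- \frac{1}{2}\right) 1 = - \frac{1}{2}$)
$J{\left(M \right)} = -1 + 6 M^{2}$ ($J{\left(M \right)} = M \left(M + M\right) \left(-1 + 4\right) - 1 = M 2 M 3 - 1 = M 6 M - 1 = 6 M^{2} - 1 = -1 + 6 M^{2}$)
$\frac{J{\left(d{\left(-8,4 \right)} \right)}}{-7834} = \frac{-1 + 6 \left(- \frac{1}{2}\right)^{2}}{-7834} = \left(-1 + 6 \cdot \frac{1}{4}\right) \left(- \frac{1}{7834}\right) = \left(-1 + \frac{3}{2}\right) \left(- \frac{1}{7834}\right) = \frac{1}{2} \left(- \frac{1}{7834}\right) = - \frac{1}{15668}$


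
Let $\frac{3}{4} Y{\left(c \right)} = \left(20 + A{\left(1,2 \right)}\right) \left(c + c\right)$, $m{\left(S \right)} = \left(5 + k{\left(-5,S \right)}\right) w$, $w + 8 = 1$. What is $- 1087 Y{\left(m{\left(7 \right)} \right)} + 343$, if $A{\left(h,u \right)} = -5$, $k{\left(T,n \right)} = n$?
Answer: $3652663$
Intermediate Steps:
$w = -7$ ($w = -8 + 1 = -7$)
$m{\left(S \right)} = -35 - 7 S$ ($m{\left(S \right)} = \left(5 + S\right) \left(-7\right) = -35 - 7 S$)
$Y{\left(c \right)} = 40 c$ ($Y{\left(c \right)} = \frac{4 \left(20 - 5\right) \left(c + c\right)}{3} = \frac{4 \cdot 15 \cdot 2 c}{3} = \frac{4 \cdot 30 c}{3} = 40 c$)
$- 1087 Y{\left(m{\left(7 \right)} \right)} + 343 = - 1087 \cdot 40 \left(-35 - 49\right) + 343 = - 1087 \cdot 40 \left(-84\right) + 343 = \left(-1087\right) \left(-3360\right) + 343 = 3652320 + 343 = 3652663$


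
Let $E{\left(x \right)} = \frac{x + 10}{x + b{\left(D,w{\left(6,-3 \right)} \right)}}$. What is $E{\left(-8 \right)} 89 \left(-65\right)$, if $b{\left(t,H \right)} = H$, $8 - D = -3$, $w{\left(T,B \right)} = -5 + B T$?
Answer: $\frac{11570}{31} \approx 373.23$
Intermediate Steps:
$D = 11$ ($D = 8 - -3 = 8 + 3 = 11$)
$E{\left(x \right)} = \frac{10 + x}{-23 + x}$ ($E{\left(x \right)} = \frac{x + 10}{x - 23} = \frac{10 + x}{x - 23} = \frac{10 + x}{-23 + x}$)
$E{\left(-8 \right)} 89 \left(-65\right) = \frac{10 - 8}{-23 - 8} \cdot 89 \left(-65\right) = \frac{1}{-31} \cdot 2 \cdot 89 \left(-65\right) = \left(- \frac{1}{31}\right) 2 \cdot 89 \left(-65\right) = \left(- \frac{2}{31}\right) 89 \left(-65\right) = \left(- \frac{178}{31}\right) \left(-65\right) = \frac{11570}{31}$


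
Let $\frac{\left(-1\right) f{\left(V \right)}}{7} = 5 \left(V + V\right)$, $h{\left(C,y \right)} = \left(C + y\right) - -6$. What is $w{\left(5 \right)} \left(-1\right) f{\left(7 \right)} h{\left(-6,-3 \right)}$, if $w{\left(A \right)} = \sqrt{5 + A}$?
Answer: $- 1470 \sqrt{10} \approx -4648.5$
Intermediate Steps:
$h{\left(C,y \right)} = 6 + C + y$ ($h{\left(C,y \right)} = \left(C + y\right) + 6 = 6 + C + y$)
$f{\left(V \right)} = - 70 V$ ($f{\left(V \right)} = - 7 \cdot 5 \left(V + V\right) = - 7 \cdot 5 \cdot 2 V = - 7 \cdot 10 V = - 70 V$)
$w{\left(5 \right)} \left(-1\right) f{\left(7 \right)} h{\left(-6,-3 \right)} = \sqrt{5 + 5} \left(-1\right) \left(\left(-70\right) 7\right) \left(6 - 6 - 3\right) = \sqrt{10} \left(-1\right) \left(-490\right) \left(-3\right) = - \sqrt{10} \left(-490\right) \left(-3\right) = 490 \sqrt{10} \left(-3\right) = - 1470 \sqrt{10}$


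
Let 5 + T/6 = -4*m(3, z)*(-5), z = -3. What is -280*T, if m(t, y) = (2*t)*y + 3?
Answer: 512400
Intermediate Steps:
m(t, y) = 3 + 2*t*y (m(t, y) = 2*t*y + 3 = 3 + 2*t*y)
T = -1830 (T = -30 + 6*(-4*(3 + 2*3*(-3))*(-5)) = -30 + 6*(-4*(3 - 18)*(-5)) = -30 + 6*(-4*(-15)*(-5)) = -30 + 6*(60*(-5)) = -30 + 6*(-300) = -30 - 1800 = -1830)
-280*T = -280*(-1830) = 512400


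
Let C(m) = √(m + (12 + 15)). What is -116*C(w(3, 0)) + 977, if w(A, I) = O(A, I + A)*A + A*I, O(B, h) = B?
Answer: 281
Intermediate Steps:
w(A, I) = A² + A*I (w(A, I) = A*A + A*I = A² + A*I)
C(m) = √(27 + m) (C(m) = √(m + 27) = √(27 + m))
-116*C(w(3, 0)) + 977 = -116*√(27 + 3*(3 + 0)) + 977 = -116*√(27 + 3*3) + 977 = -116*√(27 + 9) + 977 = -116*√36 + 977 = -116*6 + 977 = -696 + 977 = 281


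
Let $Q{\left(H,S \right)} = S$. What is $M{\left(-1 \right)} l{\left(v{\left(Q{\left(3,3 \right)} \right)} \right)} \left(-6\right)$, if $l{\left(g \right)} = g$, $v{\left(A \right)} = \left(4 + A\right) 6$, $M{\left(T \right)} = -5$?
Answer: $1260$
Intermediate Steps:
$v{\left(A \right)} = 24 + 6 A$
$M{\left(-1 \right)} l{\left(v{\left(Q{\left(3,3 \right)} \right)} \right)} \left(-6\right) = - 5 \left(24 + 6 \cdot 3\right) \left(-6\right) = - 5 \left(24 + 18\right) \left(-6\right) = \left(-5\right) 42 \left(-6\right) = \left(-210\right) \left(-6\right) = 1260$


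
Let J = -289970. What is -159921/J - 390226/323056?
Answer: -15372598661/23419137080 ≈ -0.65641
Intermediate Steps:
-159921/J - 390226/323056 = -159921/(-289970) - 390226/323056 = -159921*(-1/289970) - 390226*1/323056 = 159921/289970 - 195113/161528 = -15372598661/23419137080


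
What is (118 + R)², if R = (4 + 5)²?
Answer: 39601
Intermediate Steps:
R = 81 (R = 9² = 81)
(118 + R)² = (118 + 81)² = 199² = 39601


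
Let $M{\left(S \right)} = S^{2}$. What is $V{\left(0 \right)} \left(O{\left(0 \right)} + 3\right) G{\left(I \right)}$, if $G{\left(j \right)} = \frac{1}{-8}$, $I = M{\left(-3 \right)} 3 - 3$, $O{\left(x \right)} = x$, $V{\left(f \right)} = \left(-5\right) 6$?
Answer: $\frac{45}{4} \approx 11.25$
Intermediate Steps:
$V{\left(f \right)} = -30$
$I = 24$ ($I = \left(-3\right)^{2} \cdot 3 - 3 = 9 \cdot 3 - 3 = 27 - 3 = 24$)
$G{\left(j \right)} = - \frac{1}{8}$
$V{\left(0 \right)} \left(O{\left(0 \right)} + 3\right) G{\left(I \right)} = - 30 \left(0 + 3\right) \left(- \frac{1}{8}\right) = \left(-30\right) 3 \left(- \frac{1}{8}\right) = \left(-90\right) \left(- \frac{1}{8}\right) = \frac{45}{4}$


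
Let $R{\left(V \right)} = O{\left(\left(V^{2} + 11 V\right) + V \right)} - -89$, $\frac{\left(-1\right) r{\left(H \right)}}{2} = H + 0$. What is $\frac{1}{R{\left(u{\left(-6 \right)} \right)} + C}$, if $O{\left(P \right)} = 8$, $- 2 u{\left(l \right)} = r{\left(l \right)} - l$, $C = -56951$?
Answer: $- \frac{1}{56854} \approx -1.7589 \cdot 10^{-5}$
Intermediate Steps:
$r{\left(H \right)} = - 2 H$ ($r{\left(H \right)} = - 2 \left(H + 0\right) = - 2 H$)
$u{\left(l \right)} = \frac{3 l}{2}$ ($u{\left(l \right)} = - \frac{- 2 l - l}{2} = - \frac{\left(-3\right) l}{2} = \frac{3 l}{2}$)
$R{\left(V \right)} = 97$ ($R{\left(V \right)} = 8 - -89 = 8 + 89 = 97$)
$\frac{1}{R{\left(u{\left(-6 \right)} \right)} + C} = \frac{1}{97 - 56951} = \frac{1}{-56854} = - \frac{1}{56854}$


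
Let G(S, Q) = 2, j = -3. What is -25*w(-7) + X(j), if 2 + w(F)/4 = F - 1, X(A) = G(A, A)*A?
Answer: 994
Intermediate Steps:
X(A) = 2*A
w(F) = -12 + 4*F (w(F) = -8 + 4*(F - 1) = -8 + 4*(-1 + F) = -8 + (-4 + 4*F) = -12 + 4*F)
-25*w(-7) + X(j) = -25*(-12 + 4*(-7)) + 2*(-3) = -25*(-12 - 28) - 6 = -25*(-40) - 6 = 1000 - 6 = 994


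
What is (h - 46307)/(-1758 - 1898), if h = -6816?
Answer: 53123/3656 ≈ 14.530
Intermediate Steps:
(h - 46307)/(-1758 - 1898) = (-6816 - 46307)/(-1758 - 1898) = -53123/(-3656) = -53123*(-1/3656) = 53123/3656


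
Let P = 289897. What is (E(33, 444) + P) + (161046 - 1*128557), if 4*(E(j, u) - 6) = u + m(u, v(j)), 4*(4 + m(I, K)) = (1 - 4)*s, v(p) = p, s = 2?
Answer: 2580013/8 ≈ 3.2250e+5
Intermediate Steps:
m(I, K) = -11/2 (m(I, K) = -4 + ((1 - 4)*2)/4 = -4 + (-3*2)/4 = -4 + (1/4)*(-6) = -4 - 3/2 = -11/2)
E(j, u) = 37/8 + u/4 (E(j, u) = 6 + (u - 11/2)/4 = 6 + (-11/2 + u)/4 = 6 + (-11/8 + u/4) = 37/8 + u/4)
(E(33, 444) + P) + (161046 - 1*128557) = ((37/8 + (1/4)*444) + 289897) + (161046 - 1*128557) = ((37/8 + 111) + 289897) + (161046 - 128557) = (925/8 + 289897) + 32489 = 2320101/8 + 32489 = 2580013/8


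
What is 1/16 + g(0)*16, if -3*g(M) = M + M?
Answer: 1/16 ≈ 0.062500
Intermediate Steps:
g(M) = -2*M/3 (g(M) = -(M + M)/3 = -2*M/3)
1/16 + g(0)*16 = 1/16 - ⅔*0*16 = 1/16 + 0*16 = 1/16 + 0 = 1/16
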